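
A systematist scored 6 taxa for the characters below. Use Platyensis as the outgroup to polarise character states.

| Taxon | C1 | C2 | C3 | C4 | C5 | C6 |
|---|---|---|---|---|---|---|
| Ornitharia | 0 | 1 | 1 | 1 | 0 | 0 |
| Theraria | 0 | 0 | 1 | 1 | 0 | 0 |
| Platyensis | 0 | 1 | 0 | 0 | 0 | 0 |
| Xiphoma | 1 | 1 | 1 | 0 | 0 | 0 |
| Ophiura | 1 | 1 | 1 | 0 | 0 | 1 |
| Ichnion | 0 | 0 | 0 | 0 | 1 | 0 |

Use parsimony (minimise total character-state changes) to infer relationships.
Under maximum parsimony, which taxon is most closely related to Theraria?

Ornitharia

Character polarity is set by the outgroup: the derived state is whichever differs from the outgroup's state, so for C2 the derived state is '0', and for the remaining characters it is '1'.
C1: derived state '1' in Ophiura and Xiphoma only — synapomorphy for {Ophiura, Xiphoma}.
C2 (state '0') occurs in Ichnion and Theraria but conflicts with the nesting implied by the other characters — most parsimoniously interpreted as homoplasy.
C3 (derived state '1') is shared by Ophiura, Ornitharia, Theraria, and Xiphoma — a synapomorphy uniting that clade.
Only Ornitharia and Theraria show the derived state '1' for C4, supporting them as a clade.
C5 (derived state '1') is unique to Ichnion (autapomorphy; uninformative for grouping).
C6 (derived state '1') is unique to Ophiura (autapomorphy; uninformative for grouping).
Most parsimonious ingroup topology: (((Xiphoma,Ophiura),(Theraria,Ornitharia)),Ichnion).
Theraria and Ornitharia form a cherry on this tree, so they are sister taxa.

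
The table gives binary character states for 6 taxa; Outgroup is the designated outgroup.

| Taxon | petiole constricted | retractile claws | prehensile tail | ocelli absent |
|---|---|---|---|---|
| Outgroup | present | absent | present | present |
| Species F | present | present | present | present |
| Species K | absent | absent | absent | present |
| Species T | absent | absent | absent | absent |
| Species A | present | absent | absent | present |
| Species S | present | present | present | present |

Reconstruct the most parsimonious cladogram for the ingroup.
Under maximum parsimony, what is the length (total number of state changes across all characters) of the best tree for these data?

4

Character polarity is set by the outgroup: the derived state is whichever differs from the outgroup's state, so for petiole constricted, prehensile tail, ocelli absent the derived state is 'absent', and for the remaining characters it is 'present'.
Only Species K and Species T show the derived state 'absent' for petiole constricted, supporting them as a clade.
retractile claws: derived state 'present' in Species F and Species S only — synapomorphy for {Species F, Species S}.
prehensile tail: derived state 'absent' in Species A, Species K, and Species T only — synapomorphy for {Species A, Species K, Species T}.
ocelli absent: derived state 'absent' in Species T only — an autapomorphy, so it tells us nothing about relationships among taxa.
Most parsimonious ingroup topology: ((Species F,Species S),((Species K,Species T),Species A)).
Changes per character on this tree: petiole constricted: 1; retractile claws: 1; prehensile tail: 1; ocelli absent: 1.
Total = 4.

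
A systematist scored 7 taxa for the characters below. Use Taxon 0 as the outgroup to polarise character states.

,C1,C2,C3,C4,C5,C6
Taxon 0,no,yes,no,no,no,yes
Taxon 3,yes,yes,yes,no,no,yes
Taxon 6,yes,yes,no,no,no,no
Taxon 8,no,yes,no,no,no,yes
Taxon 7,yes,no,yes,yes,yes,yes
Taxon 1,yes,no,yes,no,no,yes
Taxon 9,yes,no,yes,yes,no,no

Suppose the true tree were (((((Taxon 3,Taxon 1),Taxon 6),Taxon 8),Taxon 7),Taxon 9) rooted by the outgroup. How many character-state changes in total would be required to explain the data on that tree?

13

Map each character onto (((((Taxon 3,Taxon 1),Taxon 6),Taxon 8),Taxon 7),Taxon 9) (rooted by Taxon 0) and count the minimum state changes it requires (Fitch parsimony):
C1: 2; C2: 3; C3: 3; C4: 2; C5: 1; C6: 2.
Total tree length = 13.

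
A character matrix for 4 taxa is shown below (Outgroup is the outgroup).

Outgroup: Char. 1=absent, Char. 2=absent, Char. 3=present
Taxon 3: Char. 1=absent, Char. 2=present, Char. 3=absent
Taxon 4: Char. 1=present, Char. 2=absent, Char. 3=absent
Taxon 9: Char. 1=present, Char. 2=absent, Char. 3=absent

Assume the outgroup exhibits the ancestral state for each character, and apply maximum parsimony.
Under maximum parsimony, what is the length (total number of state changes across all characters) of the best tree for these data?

Character polarity is set by the outgroup: the derived state is whichever differs from the outgroup's state, so for Char. 3 the derived state is 'absent', and for the remaining characters it is 'present'.
Only Taxon 4 and Taxon 9 show the derived state 'present' for Char. 1, supporting them as a clade.
Char. 2: derived state 'present' in Taxon 3 only — an autapomorphy, so it tells us nothing about relationships among taxa.
Char. 3 (derived state 'absent') is shared by all ingroup taxa — unites the whole ingroup.
Most parsimonious ingroup topology: (Taxon 3,(Taxon 4,Taxon 9)).
Changes per character on this tree: Char. 1: 1; Char. 2: 1; Char. 3: 1.
Total = 3.

3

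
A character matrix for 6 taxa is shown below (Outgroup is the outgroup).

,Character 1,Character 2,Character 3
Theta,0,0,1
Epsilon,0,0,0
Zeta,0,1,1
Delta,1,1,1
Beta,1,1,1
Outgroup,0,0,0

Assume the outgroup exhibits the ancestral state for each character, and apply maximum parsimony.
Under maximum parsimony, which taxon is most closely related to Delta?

Beta

The outgroup has state '0' for every character, so '1' is the derived state throughout.
Only Beta and Delta show the derived state '1' for Character 1, supporting them as a clade.
Only Beta, Delta, and Zeta show the derived state '1' for Character 2, supporting them as a clade.
Character 3: derived state '1' in Beta, Delta, Theta, and Zeta only — synapomorphy for {Beta, Delta, Theta, Zeta}.
Most parsimonious ingroup topology: ((((Delta,Beta),Zeta),Theta),Epsilon).
Delta and Beta form a cherry on this tree, so they are sister taxa.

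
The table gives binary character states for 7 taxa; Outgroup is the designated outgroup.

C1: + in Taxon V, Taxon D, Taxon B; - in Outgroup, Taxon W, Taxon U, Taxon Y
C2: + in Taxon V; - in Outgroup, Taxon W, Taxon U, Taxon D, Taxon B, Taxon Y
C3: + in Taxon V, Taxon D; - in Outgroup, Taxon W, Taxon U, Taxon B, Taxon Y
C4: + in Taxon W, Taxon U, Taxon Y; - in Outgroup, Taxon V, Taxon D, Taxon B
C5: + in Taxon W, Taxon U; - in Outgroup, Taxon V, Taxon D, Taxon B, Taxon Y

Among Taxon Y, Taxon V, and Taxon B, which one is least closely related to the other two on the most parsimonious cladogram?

The outgroup has state '-' for every character, so '+' is the derived state throughout.
C1: derived state '+' in Taxon B, Taxon D, and Taxon V only — synapomorphy for {Taxon B, Taxon D, Taxon V}.
C2 (derived state '+') is unique to Taxon V (autapomorphy; uninformative for grouping).
Only Taxon D and Taxon V show the derived state '+' for C3, supporting them as a clade.
C4: derived state '+' in Taxon U, Taxon W, and Taxon Y only — synapomorphy for {Taxon U, Taxon W, Taxon Y}.
C5: derived state '+' in Taxon U and Taxon W only — synapomorphy for {Taxon U, Taxon W}.
Most parsimonious ingroup topology: (((Taxon W,Taxon U),Taxon Y),((Taxon V,Taxon D),Taxon B)).
Taxon B and Taxon V share a more recent common ancestor with each other than either does with Taxon Y, so Taxon Y is the least closely related of the three.

Taxon Y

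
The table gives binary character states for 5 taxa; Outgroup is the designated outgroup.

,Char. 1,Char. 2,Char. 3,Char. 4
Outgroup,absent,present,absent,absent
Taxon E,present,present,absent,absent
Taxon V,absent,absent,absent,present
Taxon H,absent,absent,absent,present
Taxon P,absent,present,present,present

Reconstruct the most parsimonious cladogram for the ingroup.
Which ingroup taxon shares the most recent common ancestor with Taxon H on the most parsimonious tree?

Character polarity is set by the outgroup: the derived state is whichever differs from the outgroup's state, so for Char. 2 the derived state is 'absent', and for the remaining characters it is 'present'.
Char. 1: derived state 'present' in Taxon E only — an autapomorphy, so it tells us nothing about relationships among taxa.
Only Taxon H and Taxon V show the derived state 'absent' for Char. 2, supporting them as a clade.
Char. 3: derived state 'present' in Taxon P only — an autapomorphy, so it tells us nothing about relationships among taxa.
Char. 4: derived state 'present' in Taxon H, Taxon P, and Taxon V only — synapomorphy for {Taxon H, Taxon P, Taxon V}.
Most parsimonious ingroup topology: (Taxon E,((Taxon V,Taxon H),Taxon P)).
Taxon H and Taxon V form a cherry on this tree, so they are sister taxa.

Taxon V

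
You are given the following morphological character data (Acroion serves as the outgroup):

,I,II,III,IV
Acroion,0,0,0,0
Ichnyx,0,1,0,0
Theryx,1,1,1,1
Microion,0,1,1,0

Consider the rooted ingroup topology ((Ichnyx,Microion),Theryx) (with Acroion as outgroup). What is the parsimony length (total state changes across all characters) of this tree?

5

Map each character onto ((Ichnyx,Microion),Theryx) (rooted by Acroion) and count the minimum state changes it requires (Fitch parsimony):
I: 1; II: 1; III: 2; IV: 1.
Total tree length = 5.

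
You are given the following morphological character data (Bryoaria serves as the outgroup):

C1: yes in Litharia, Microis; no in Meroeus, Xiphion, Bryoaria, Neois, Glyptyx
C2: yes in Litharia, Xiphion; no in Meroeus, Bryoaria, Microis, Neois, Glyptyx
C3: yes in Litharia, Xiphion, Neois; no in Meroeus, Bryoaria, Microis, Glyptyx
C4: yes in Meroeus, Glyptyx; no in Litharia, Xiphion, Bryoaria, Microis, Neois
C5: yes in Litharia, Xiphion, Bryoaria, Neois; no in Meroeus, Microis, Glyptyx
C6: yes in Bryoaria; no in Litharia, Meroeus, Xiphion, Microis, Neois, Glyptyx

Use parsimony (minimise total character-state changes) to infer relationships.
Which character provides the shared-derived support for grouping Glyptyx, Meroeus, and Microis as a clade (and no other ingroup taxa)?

Character polarity is set by the outgroup: the derived state is whichever differs from the outgroup's state, so for C5, C6 the derived state is 'no', and for the remaining characters it is 'yes'.
C1 (state 'yes') occurs in Litharia and Microis but conflicts with the nesting implied by the other characters — most parsimoniously interpreted as homoplasy.
Only Litharia and Xiphion show the derived state 'yes' for C2, supporting them as a clade.
C3 (derived state 'yes') is shared by Litharia, Neois, and Xiphion — a synapomorphy uniting that clade.
C4: derived state 'yes' in Glyptyx and Meroeus only — synapomorphy for {Glyptyx, Meroeus}.
C5: derived state 'no' in Glyptyx, Meroeus, and Microis only — synapomorphy for {Glyptyx, Meroeus, Microis}.
C6 (derived state 'no') is shared by all ingroup taxa — unites the whole ingroup.
Most parsimonious ingroup topology: ((Neois,(Litharia,Xiphion)),(Microis,(Glyptyx,Meroeus))).
The clade {Glyptyx, Meroeus, Microis} is supported by C5: its derived state 'no' occurs in exactly those taxa and in no other taxon (including the outgroup).

C5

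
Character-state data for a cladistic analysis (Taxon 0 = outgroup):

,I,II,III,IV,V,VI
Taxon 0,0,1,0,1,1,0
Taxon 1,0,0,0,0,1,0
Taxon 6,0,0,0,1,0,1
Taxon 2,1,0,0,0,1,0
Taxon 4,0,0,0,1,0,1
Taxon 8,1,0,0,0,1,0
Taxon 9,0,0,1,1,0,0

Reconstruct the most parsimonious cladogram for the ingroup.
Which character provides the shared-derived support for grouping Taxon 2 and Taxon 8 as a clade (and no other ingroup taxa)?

I

Character polarity is set by the outgroup: the derived state is whichever differs from the outgroup's state, so for II, IV, V the derived state is '0', and for the remaining characters it is '1'.
Only Taxon 2 and Taxon 8 show the derived state '1' for I, supporting them as a clade.
II (derived state '0') is shared by all ingroup taxa — unites the whole ingroup.
III: derived state '1' in Taxon 9 only — an autapomorphy, so it tells us nothing about relationships among taxa.
IV: derived state '0' in Taxon 1, Taxon 2, and Taxon 8 only — synapomorphy for {Taxon 1, Taxon 2, Taxon 8}.
V: derived state '0' in Taxon 4, Taxon 6, and Taxon 9 only — synapomorphy for {Taxon 4, Taxon 6, Taxon 9}.
VI (derived state '1') is shared by Taxon 4 and Taxon 6 — a synapomorphy uniting that clade.
Most parsimonious ingroup topology: ((Taxon 1,(Taxon 2,Taxon 8)),((Taxon 6,Taxon 4),Taxon 9)).
The clade {Taxon 2, Taxon 8} is supported by I: its derived state '1' occurs in exactly those taxa and in no other taxon (including the outgroup).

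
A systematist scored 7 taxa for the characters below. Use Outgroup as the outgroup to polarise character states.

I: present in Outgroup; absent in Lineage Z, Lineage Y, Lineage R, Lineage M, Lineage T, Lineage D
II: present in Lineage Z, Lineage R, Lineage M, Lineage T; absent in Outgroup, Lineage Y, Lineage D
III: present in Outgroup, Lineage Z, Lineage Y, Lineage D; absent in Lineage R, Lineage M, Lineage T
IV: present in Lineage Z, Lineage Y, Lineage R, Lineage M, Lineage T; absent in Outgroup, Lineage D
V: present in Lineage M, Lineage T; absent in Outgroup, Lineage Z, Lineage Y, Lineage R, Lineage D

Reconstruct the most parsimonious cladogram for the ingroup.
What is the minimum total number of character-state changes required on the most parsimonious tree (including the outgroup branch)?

Character polarity is set by the outgroup: the derived state is whichever differs from the outgroup's state, so for I, III the derived state is 'absent', and for the remaining characters it is 'present'.
I (derived state 'absent') is shared by all ingroup taxa — unites the whole ingroup.
Only Lineage M, Lineage R, Lineage T, and Lineage Z show the derived state 'present' for II, supporting them as a clade.
III (derived state 'absent') is shared by Lineage M, Lineage R, and Lineage T — a synapomorphy uniting that clade.
IV (derived state 'present') is shared by Lineage M, Lineage R, Lineage T, Lineage Y, and Lineage Z — a synapomorphy uniting that clade.
Only Lineage M and Lineage T show the derived state 'present' for V, supporting them as a clade.
Most parsimonious ingroup topology: (((Lineage Z,(Lineage R,(Lineage M,Lineage T))),Lineage Y),Lineage D).
Changes per character on this tree: I: 1; II: 1; III: 1; IV: 1; V: 1.
Total = 5.

5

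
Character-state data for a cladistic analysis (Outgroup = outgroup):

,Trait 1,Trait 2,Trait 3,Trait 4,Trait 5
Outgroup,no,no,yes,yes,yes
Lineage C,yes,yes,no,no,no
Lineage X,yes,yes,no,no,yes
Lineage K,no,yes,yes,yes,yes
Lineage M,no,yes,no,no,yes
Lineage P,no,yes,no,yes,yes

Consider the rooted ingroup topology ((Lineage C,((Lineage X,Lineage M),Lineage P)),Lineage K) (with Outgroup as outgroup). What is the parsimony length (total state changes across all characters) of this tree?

Map each character onto ((Lineage C,((Lineage X,Lineage M),Lineage P)),Lineage K) (rooted by Outgroup) and count the minimum state changes it requires (Fitch parsimony):
Trait 1: 2; Trait 2: 1; Trait 3: 1; Trait 4: 2; Trait 5: 1.
Total tree length = 7.

7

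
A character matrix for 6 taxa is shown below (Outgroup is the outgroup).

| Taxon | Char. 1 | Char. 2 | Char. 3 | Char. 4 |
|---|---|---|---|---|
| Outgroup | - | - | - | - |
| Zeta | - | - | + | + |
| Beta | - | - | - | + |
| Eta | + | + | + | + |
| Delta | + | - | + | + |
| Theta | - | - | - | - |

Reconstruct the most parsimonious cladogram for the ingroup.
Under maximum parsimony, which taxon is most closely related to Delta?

The outgroup has state '-' for every character, so '+' is the derived state throughout.
Only Delta and Eta show the derived state '+' for Char. 1, supporting them as a clade.
Char. 2 (derived state '+') is unique to Eta (autapomorphy; uninformative for grouping).
Char. 3: derived state '+' in Delta, Eta, and Zeta only — synapomorphy for {Delta, Eta, Zeta}.
Char. 4: derived state '+' in Beta, Delta, Eta, and Zeta only — synapomorphy for {Beta, Delta, Eta, Zeta}.
Most parsimonious ingroup topology: (((Zeta,(Eta,Delta)),Beta),Theta).
Delta and Eta form a cherry on this tree, so they are sister taxa.

Eta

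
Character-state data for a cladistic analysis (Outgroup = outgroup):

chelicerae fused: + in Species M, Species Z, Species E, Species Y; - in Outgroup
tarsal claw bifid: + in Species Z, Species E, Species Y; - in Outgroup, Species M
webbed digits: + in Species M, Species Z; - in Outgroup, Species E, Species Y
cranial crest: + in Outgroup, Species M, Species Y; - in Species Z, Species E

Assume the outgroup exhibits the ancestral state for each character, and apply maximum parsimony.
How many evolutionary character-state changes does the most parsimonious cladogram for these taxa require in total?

Character polarity is set by the outgroup: the derived state is whichever differs from the outgroup's state, so for cranial crest the derived state is '-', and for the remaining characters it is '+'.
All ingroup taxa share the derived state '+' for chelicerae fused; it defines the ingroup but does not resolve relationships within it.
tarsal claw bifid (derived state '+') is shared by Species E, Species Y, and Species Z — a synapomorphy uniting that clade.
webbed digits (state '+') occurs in Species M and Species Z but conflicts with the nesting implied by the other characters — most parsimoniously interpreted as homoplasy.
cranial crest: derived state '-' in Species E and Species Z only — synapomorphy for {Species E, Species Z}.
Most parsimonious ingroup topology: (Species M,((Species Z,Species E),Species Y)).
Changes per character on this tree: chelicerae fused: 1; tarsal claw bifid: 1; webbed digits: 2; cranial crest: 1.
Total = 5.

5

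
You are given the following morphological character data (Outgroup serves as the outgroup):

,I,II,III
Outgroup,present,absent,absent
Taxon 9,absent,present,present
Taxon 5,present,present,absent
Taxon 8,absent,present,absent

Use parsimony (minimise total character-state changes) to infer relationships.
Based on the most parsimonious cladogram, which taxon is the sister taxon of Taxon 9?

Taxon 8

Character polarity is set by the outgroup: the derived state is whichever differs from the outgroup's state, so for I the derived state is 'absent', and for the remaining characters it is 'present'.
Only Taxon 8 and Taxon 9 show the derived state 'absent' for I, supporting them as a clade.
II (derived state 'present') is shared by all ingroup taxa — unites the whole ingroup.
III: derived state 'present' in Taxon 9 only — an autapomorphy, so it tells us nothing about relationships among taxa.
Most parsimonious ingroup topology: ((Taxon 9,Taxon 8),Taxon 5).
Taxon 9 and Taxon 8 form a cherry on this tree, so they are sister taxa.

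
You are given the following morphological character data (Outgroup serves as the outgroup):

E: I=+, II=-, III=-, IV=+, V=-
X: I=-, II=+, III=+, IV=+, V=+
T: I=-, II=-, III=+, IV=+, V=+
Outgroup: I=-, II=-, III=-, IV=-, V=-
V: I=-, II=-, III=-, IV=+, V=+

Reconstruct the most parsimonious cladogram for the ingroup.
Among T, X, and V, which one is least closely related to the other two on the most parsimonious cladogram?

The outgroup has state '-' for every character, so '+' is the derived state throughout.
I: derived state '+' in E only — an autapomorphy, so it tells us nothing about relationships among taxa.
II: derived state '+' in X only — an autapomorphy, so it tells us nothing about relationships among taxa.
III (derived state '+') is shared by T and X — a synapomorphy uniting that clade.
All ingroup taxa share the derived state '+' for IV; it defines the ingroup but does not resolve relationships within it.
Only T, V, and X show the derived state '+' for V, supporting them as a clade.
Most parsimonious ingroup topology: ((V,(T,X)),E).
T and X share a more recent common ancestor with each other than either does with V, so V is the least closely related of the three.

V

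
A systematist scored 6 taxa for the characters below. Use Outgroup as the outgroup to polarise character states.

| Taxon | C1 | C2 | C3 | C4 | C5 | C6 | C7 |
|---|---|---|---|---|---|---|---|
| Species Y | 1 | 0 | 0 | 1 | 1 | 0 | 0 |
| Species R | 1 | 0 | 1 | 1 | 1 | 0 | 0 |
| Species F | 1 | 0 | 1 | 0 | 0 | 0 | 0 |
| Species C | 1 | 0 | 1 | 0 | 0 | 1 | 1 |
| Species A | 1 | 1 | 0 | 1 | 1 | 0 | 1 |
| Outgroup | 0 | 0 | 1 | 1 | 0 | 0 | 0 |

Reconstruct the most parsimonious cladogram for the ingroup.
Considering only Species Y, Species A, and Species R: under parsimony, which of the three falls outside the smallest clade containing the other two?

Character polarity is set by the outgroup: the derived state is whichever differs from the outgroup's state, so for C3, C4 the derived state is '0', and for the remaining characters it is '1'.
C1 (derived state '1') is shared by all ingroup taxa — unites the whole ingroup.
C2 (derived state '1') is unique to Species A (autapomorphy; uninformative for grouping).
C3 (derived state '0') is shared by Species A and Species Y — a synapomorphy uniting that clade.
C4: derived state '0' in Species C and Species F only — synapomorphy for {Species C, Species F}.
C5: derived state '1' in Species A, Species R, and Species Y only — synapomorphy for {Species A, Species R, Species Y}.
C6 (derived state '1') is unique to Species C (autapomorphy; uninformative for grouping).
C7 groups Species A and Species C, which is incompatible with the clades supported by the remaining characters; treating it as convergent (homoplasy) costs fewer steps than any alternative tree.
Most parsimonious ingroup topology: ((Species F,Species C),(Species R,(Species Y,Species A))).
Species A and Species Y share a more recent common ancestor with each other than either does with Species R, so Species R is the least closely related of the three.

Species R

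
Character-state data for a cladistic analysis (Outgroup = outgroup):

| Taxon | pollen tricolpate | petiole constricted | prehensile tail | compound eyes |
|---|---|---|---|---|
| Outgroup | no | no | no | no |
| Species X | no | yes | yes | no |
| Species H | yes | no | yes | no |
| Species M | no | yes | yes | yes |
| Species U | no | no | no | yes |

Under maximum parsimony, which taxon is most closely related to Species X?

Species M

The outgroup has state 'no' for every character, so 'yes' is the derived state throughout.
pollen tricolpate (derived state 'yes') is unique to Species H (autapomorphy; uninformative for grouping).
petiole constricted (derived state 'yes') is shared by Species M and Species X — a synapomorphy uniting that clade.
prehensile tail (derived state 'yes') is shared by Species H, Species M, and Species X — a synapomorphy uniting that clade.
compound eyes (state 'yes') occurs in Species M and Species U but conflicts with the nesting implied by the other characters — most parsimoniously interpreted as homoplasy.
Most parsimonious ingroup topology: (((Species X,Species M),Species H),Species U).
Species X and Species M form a cherry on this tree, so they are sister taxa.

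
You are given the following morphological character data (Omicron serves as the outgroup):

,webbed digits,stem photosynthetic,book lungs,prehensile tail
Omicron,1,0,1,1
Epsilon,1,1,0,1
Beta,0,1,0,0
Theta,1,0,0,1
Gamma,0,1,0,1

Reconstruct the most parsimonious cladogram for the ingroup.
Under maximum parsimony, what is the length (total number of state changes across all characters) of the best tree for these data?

4

Character polarity is set by the outgroup: the derived state is whichever differs from the outgroup's state, so for webbed digits, book lungs, prehensile tail the derived state is '0', and for the remaining characters it is '1'.
webbed digits (derived state '0') is shared by Beta and Gamma — a synapomorphy uniting that clade.
stem photosynthetic (derived state '1') is shared by Beta, Epsilon, and Gamma — a synapomorphy uniting that clade.
All ingroup taxa share the derived state '0' for book lungs; it defines the ingroup but does not resolve relationships within it.
prehensile tail: derived state '0' in Beta only — an autapomorphy, so it tells us nothing about relationships among taxa.
Most parsimonious ingroup topology: ((Epsilon,(Beta,Gamma)),Theta).
Changes per character on this tree: webbed digits: 1; stem photosynthetic: 1; book lungs: 1; prehensile tail: 1.
Total = 4.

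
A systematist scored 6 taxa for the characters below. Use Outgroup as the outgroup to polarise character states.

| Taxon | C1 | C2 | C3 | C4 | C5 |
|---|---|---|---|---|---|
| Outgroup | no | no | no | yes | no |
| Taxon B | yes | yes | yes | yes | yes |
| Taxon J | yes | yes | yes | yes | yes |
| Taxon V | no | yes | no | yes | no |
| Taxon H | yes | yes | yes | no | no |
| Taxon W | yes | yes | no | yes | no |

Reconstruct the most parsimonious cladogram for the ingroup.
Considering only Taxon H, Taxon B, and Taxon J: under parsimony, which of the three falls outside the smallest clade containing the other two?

Character polarity is set by the outgroup: the derived state is whichever differs from the outgroup's state, so for C4 the derived state is 'no', and for the remaining characters it is 'yes'.
C1 (derived state 'yes') is shared by Taxon B, Taxon H, Taxon J, and Taxon W — a synapomorphy uniting that clade.
All ingroup taxa share the derived state 'yes' for C2; it defines the ingroup but does not resolve relationships within it.
Only Taxon B, Taxon H, and Taxon J show the derived state 'yes' for C3, supporting them as a clade.
C4 (derived state 'no') is unique to Taxon H (autapomorphy; uninformative for grouping).
C5 (derived state 'yes') is shared by Taxon B and Taxon J — a synapomorphy uniting that clade.
Most parsimonious ingroup topology: ((((Taxon B,Taxon J),Taxon H),Taxon W),Taxon V).
Taxon J and Taxon B share a more recent common ancestor with each other than either does with Taxon H, so Taxon H is the least closely related of the three.

Taxon H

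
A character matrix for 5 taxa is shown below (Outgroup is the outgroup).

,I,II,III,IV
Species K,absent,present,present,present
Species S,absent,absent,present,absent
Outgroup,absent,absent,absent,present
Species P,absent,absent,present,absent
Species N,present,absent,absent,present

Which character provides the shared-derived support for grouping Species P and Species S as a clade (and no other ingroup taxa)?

IV

Character polarity is set by the outgroup: the derived state is whichever differs from the outgroup's state, so for IV the derived state is 'absent', and for the remaining characters it is 'present'.
I: derived state 'present' in Species N only — an autapomorphy, so it tells us nothing about relationships among taxa.
II (derived state 'present') is unique to Species K (autapomorphy; uninformative for grouping).
III (derived state 'present') is shared by Species K, Species P, and Species S — a synapomorphy uniting that clade.
IV: derived state 'absent' in Species P and Species S only — synapomorphy for {Species P, Species S}.
Most parsimonious ingroup topology: (((Species S,Species P),Species K),Species N).
The clade {Species P, Species S} is supported by IV: its derived state 'absent' occurs in exactly those taxa and in no other taxon (including the outgroup).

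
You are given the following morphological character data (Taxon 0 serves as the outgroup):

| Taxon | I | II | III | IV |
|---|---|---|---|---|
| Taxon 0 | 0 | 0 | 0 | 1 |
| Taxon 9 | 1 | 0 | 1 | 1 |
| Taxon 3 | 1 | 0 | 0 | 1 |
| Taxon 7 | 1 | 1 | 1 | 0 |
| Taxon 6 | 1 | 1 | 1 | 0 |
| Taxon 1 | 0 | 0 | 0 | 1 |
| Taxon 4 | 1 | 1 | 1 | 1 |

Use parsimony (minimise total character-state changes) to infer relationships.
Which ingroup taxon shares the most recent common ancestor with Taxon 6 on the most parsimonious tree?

Taxon 7

Character polarity is set by the outgroup: the derived state is whichever differs from the outgroup's state, so for IV the derived state is '0', and for the remaining characters it is '1'.
Only Taxon 3, Taxon 4, Taxon 6, Taxon 7, and Taxon 9 show the derived state '1' for I, supporting them as a clade.
Only Taxon 4, Taxon 6, and Taxon 7 show the derived state '1' for II, supporting them as a clade.
III (derived state '1') is shared by Taxon 4, Taxon 6, Taxon 7, and Taxon 9 — a synapomorphy uniting that clade.
IV: derived state '0' in Taxon 6 and Taxon 7 only — synapomorphy for {Taxon 6, Taxon 7}.
Most parsimonious ingroup topology: (((Taxon 9,((Taxon 7,Taxon 6),Taxon 4)),Taxon 3),Taxon 1).
Taxon 6 and Taxon 7 form a cherry on this tree, so they are sister taxa.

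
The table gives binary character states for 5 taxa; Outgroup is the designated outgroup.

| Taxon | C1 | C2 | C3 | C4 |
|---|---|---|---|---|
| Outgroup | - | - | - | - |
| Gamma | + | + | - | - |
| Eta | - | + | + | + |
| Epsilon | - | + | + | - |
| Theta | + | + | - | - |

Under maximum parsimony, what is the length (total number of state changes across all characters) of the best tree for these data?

4

The outgroup has state '-' for every character, so '+' is the derived state throughout.
C1: derived state '+' in Gamma and Theta only — synapomorphy for {Gamma, Theta}.
All ingroup taxa share the derived state '+' for C2; it defines the ingroup but does not resolve relationships within it.
Only Epsilon and Eta show the derived state '+' for C3, supporting them as a clade.
C4 (derived state '+') is unique to Eta (autapomorphy; uninformative for grouping).
Most parsimonious ingroup topology: ((Gamma,Theta),(Eta,Epsilon)).
Changes per character on this tree: C1: 1; C2: 1; C3: 1; C4: 1.
Total = 4.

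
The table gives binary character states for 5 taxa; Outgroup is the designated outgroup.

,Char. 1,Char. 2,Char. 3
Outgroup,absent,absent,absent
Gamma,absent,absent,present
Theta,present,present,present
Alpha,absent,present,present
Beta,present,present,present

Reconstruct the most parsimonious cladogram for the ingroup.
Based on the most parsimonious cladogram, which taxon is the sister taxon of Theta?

Beta

The outgroup has state 'absent' for every character, so 'present' is the derived state throughout.
Char. 1: derived state 'present' in Beta and Theta only — synapomorphy for {Beta, Theta}.
Char. 2: derived state 'present' in Alpha, Beta, and Theta only — synapomorphy for {Alpha, Beta, Theta}.
All ingroup taxa share the derived state 'present' for Char. 3; it defines the ingroup but does not resolve relationships within it.
Most parsimonious ingroup topology: (Gamma,((Theta,Beta),Alpha)).
Theta and Beta form a cherry on this tree, so they are sister taxa.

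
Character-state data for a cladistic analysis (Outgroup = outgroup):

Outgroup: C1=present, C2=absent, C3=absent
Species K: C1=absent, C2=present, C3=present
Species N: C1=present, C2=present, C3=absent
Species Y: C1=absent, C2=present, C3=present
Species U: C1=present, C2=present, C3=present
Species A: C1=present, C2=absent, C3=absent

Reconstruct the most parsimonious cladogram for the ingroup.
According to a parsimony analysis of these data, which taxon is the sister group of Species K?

Species Y

Character polarity is set by the outgroup: the derived state is whichever differs from the outgroup's state, so for C1 the derived state is 'absent', and for the remaining characters it is 'present'.
Only Species K and Species Y show the derived state 'absent' for C1, supporting them as a clade.
C2: derived state 'present' in Species K, Species N, Species U, and Species Y only — synapomorphy for {Species K, Species N, Species U, Species Y}.
C3: derived state 'present' in Species K, Species U, and Species Y only — synapomorphy for {Species K, Species U, Species Y}.
Most parsimonious ingroup topology: ((((Species K,Species Y),Species U),Species N),Species A).
Species K and Species Y form a cherry on this tree, so they are sister taxa.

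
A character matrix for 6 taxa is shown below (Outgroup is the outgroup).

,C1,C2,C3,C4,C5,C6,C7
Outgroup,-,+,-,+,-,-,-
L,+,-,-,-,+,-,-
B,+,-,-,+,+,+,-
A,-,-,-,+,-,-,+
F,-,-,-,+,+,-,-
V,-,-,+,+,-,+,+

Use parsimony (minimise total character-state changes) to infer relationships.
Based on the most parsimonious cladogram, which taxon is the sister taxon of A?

V

Character polarity is set by the outgroup: the derived state is whichever differs from the outgroup's state, so for C2, C4 the derived state is '-', and for the remaining characters it is '+'.
C1: derived state '+' in B and L only — synapomorphy for {B, L}.
C2 (derived state '-') is shared by all ingroup taxa — unites the whole ingroup.
C3 (derived state '+') is unique to V (autapomorphy; uninformative for grouping).
C4 (derived state '-') is unique to L (autapomorphy; uninformative for grouping).
Only B, F, and L show the derived state '+' for C5, supporting them as a clade.
C6 groups B and V, which is incompatible with the clades supported by the remaining characters; treating it as convergent (homoplasy) costs fewer steps than any alternative tree.
C7: derived state '+' in A and V only — synapomorphy for {A, V}.
Most parsimonious ingroup topology: (((L,B),F),(A,V)).
A and V form a cherry on this tree, so they are sister taxa.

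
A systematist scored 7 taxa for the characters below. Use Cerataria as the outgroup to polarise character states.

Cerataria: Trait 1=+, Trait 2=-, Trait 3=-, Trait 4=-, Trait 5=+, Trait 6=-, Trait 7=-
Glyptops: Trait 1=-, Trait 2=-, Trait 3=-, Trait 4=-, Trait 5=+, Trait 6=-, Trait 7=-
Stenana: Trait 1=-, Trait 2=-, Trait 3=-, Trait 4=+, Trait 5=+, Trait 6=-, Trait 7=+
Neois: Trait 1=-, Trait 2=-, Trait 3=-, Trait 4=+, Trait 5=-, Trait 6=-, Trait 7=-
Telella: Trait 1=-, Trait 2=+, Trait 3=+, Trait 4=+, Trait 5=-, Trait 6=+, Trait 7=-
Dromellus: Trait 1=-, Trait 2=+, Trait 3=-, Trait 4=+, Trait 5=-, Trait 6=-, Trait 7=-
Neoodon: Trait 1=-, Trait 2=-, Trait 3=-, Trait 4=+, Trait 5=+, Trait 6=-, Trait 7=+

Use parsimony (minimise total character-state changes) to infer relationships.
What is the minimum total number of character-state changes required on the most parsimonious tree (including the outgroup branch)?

Character polarity is set by the outgroup: the derived state is whichever differs from the outgroup's state, so for Trait 1, Trait 5 the derived state is '-', and for the remaining characters it is '+'.
All ingroup taxa share the derived state '-' for Trait 1; it defines the ingroup but does not resolve relationships within it.
Trait 2 (derived state '+') is shared by Dromellus and Telella — a synapomorphy uniting that clade.
Trait 3: derived state '+' in Telella only — an autapomorphy, so it tells us nothing about relationships among taxa.
Trait 4: derived state '+' in Dromellus, Neois, Neoodon, Stenana, and Telella only — synapomorphy for {Dromellus, Neois, Neoodon, Stenana, Telella}.
Only Dromellus, Neois, and Telella show the derived state '-' for Trait 5, supporting them as a clade.
Trait 6 (derived state '+') is unique to Telella (autapomorphy; uninformative for grouping).
Trait 7 (derived state '+') is shared by Neoodon and Stenana — a synapomorphy uniting that clade.
Most parsimonious ingroup topology: (Glyptops,((Stenana,Neoodon),(Neois,(Telella,Dromellus)))).
Changes per character on this tree: Trait 1: 1; Trait 2: 1; Trait 3: 1; Trait 4: 1; Trait 5: 1; Trait 6: 1; Trait 7: 1.
Total = 7.

7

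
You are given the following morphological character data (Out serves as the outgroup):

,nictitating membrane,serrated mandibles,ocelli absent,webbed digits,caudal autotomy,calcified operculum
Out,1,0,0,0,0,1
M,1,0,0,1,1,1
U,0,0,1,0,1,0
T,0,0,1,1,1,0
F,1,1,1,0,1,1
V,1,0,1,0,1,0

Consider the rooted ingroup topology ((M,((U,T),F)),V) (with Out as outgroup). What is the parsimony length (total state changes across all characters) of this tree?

9

Map each character onto ((M,((U,T),F)),V) (rooted by Out) and count the minimum state changes it requires (Fitch parsimony):
nictitating membrane: 1; serrated mandibles: 1; ocelli absent: 2; webbed digits: 2; caudal autotomy: 1; calcified operculum: 2.
Total tree length = 9.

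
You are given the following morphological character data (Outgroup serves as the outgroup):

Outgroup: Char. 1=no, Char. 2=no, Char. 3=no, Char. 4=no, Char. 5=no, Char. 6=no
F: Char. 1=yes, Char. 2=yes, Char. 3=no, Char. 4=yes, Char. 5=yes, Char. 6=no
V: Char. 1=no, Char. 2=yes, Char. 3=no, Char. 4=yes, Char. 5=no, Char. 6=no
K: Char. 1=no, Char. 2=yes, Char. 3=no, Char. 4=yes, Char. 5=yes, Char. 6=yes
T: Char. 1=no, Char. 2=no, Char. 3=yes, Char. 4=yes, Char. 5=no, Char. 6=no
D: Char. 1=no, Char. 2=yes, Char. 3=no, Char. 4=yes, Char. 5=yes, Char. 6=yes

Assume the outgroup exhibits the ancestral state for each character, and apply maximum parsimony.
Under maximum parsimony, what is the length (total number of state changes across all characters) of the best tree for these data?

6

The outgroup has state 'no' for every character, so 'yes' is the derived state throughout.
Char. 1: derived state 'yes' in F only — an autapomorphy, so it tells us nothing about relationships among taxa.
Char. 2: derived state 'yes' in D, F, K, and V only — synapomorphy for {D, F, K, V}.
Char. 3 (derived state 'yes') is unique to T (autapomorphy; uninformative for grouping).
Char. 4 (derived state 'yes') is shared by all ingroup taxa — unites the whole ingroup.
Only D, F, and K show the derived state 'yes' for Char. 5, supporting them as a clade.
Char. 6 (derived state 'yes') is shared by D and K — a synapomorphy uniting that clade.
Most parsimonious ingroup topology: ((((K,D),F),V),T).
Changes per character on this tree: Char. 1: 1; Char. 2: 1; Char. 3: 1; Char. 4: 1; Char. 5: 1; Char. 6: 1.
Total = 6.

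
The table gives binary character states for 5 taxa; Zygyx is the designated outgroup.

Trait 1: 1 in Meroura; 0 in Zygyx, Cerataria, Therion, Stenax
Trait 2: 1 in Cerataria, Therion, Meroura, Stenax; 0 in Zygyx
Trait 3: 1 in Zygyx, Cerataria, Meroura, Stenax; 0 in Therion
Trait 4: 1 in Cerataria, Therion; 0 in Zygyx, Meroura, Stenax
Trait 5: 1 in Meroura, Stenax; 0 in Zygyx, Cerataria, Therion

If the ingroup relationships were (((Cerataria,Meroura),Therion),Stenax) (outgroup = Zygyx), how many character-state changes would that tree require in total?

Map each character onto (((Cerataria,Meroura),Therion),Stenax) (rooted by Zygyx) and count the minimum state changes it requires (Fitch parsimony):
Trait 1: 1; Trait 2: 1; Trait 3: 1; Trait 4: 2; Trait 5: 2.
Total tree length = 7.

7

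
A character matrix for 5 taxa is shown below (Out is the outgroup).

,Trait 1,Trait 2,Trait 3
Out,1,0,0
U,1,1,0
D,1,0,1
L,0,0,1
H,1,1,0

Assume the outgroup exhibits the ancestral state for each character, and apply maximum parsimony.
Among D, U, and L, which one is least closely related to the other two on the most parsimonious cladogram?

U

Character polarity is set by the outgroup: the derived state is whichever differs from the outgroup's state, so for Trait 1 the derived state is '0', and for the remaining characters it is '1'.
Trait 1 (derived state '0') is unique to L (autapomorphy; uninformative for grouping).
Trait 2 (derived state '1') is shared by H and U — a synapomorphy uniting that clade.
Trait 3: derived state '1' in D and L only — synapomorphy for {D, L}.
Most parsimonious ingroup topology: ((U,H),(D,L)).
L and D share a more recent common ancestor with each other than either does with U, so U is the least closely related of the three.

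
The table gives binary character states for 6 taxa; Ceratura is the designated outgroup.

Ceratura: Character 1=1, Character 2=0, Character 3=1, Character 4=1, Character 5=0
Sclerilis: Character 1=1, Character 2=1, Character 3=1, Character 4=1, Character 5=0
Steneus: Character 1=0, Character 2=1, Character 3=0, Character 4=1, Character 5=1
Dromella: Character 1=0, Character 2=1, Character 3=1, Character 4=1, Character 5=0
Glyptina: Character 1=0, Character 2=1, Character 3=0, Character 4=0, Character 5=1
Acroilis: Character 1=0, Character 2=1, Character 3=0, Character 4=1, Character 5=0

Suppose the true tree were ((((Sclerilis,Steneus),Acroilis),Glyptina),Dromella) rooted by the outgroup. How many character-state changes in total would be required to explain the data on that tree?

8

Map each character onto ((((Sclerilis,Steneus),Acroilis),Glyptina),Dromella) (rooted by Ceratura) and count the minimum state changes it requires (Fitch parsimony):
Character 1: 2; Character 2: 1; Character 3: 2; Character 4: 1; Character 5: 2.
Total tree length = 8.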